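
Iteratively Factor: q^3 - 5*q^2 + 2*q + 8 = (q + 1)*(q^2 - 6*q + 8) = (q - 2)*(q + 1)*(q - 4)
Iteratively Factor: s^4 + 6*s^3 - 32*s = (s)*(s^3 + 6*s^2 - 32) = s*(s + 4)*(s^2 + 2*s - 8) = s*(s - 2)*(s + 4)*(s + 4)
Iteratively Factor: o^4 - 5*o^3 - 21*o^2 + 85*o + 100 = (o - 5)*(o^3 - 21*o - 20) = (o - 5)*(o + 1)*(o^2 - o - 20) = (o - 5)*(o + 1)*(o + 4)*(o - 5)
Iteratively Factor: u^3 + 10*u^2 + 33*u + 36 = (u + 4)*(u^2 + 6*u + 9) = (u + 3)*(u + 4)*(u + 3)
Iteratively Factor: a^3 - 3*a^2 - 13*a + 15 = (a - 1)*(a^2 - 2*a - 15) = (a - 1)*(a + 3)*(a - 5)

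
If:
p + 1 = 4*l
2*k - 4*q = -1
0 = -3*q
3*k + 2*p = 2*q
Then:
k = -1/2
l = 7/16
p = 3/4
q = 0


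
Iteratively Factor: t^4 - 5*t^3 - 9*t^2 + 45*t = (t - 5)*(t^3 - 9*t) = t*(t - 5)*(t^2 - 9) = t*(t - 5)*(t - 3)*(t + 3)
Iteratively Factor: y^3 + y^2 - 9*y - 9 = (y + 3)*(y^2 - 2*y - 3) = (y + 1)*(y + 3)*(y - 3)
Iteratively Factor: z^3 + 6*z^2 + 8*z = (z + 4)*(z^2 + 2*z) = z*(z + 4)*(z + 2)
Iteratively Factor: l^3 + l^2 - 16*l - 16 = (l + 1)*(l^2 - 16) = (l - 4)*(l + 1)*(l + 4)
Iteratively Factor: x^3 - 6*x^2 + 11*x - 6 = (x - 2)*(x^2 - 4*x + 3) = (x - 2)*(x - 1)*(x - 3)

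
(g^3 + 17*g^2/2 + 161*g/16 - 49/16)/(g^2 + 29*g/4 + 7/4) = (16*g^2 + 24*g - 7)/(4*(4*g + 1))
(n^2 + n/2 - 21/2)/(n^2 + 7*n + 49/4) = 2*(n - 3)/(2*n + 7)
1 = 1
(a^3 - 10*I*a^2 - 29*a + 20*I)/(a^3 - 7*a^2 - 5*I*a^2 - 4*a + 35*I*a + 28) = (a - 5*I)/(a - 7)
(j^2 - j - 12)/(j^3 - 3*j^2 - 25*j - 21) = (j - 4)/(j^2 - 6*j - 7)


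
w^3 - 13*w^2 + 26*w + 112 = (w - 8)*(w - 7)*(w + 2)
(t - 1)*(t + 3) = t^2 + 2*t - 3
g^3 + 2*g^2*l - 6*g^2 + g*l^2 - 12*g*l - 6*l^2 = (g - 6)*(g + l)^2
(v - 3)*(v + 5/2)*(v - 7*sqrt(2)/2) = v^3 - 7*sqrt(2)*v^2/2 - v^2/2 - 15*v/2 + 7*sqrt(2)*v/4 + 105*sqrt(2)/4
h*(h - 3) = h^2 - 3*h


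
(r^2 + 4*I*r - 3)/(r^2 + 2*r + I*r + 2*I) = (r + 3*I)/(r + 2)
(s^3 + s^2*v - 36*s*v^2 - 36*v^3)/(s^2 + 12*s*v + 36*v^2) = (s^2 - 5*s*v - 6*v^2)/(s + 6*v)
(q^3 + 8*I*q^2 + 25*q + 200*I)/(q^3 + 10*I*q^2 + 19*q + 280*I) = (q + 5*I)/(q + 7*I)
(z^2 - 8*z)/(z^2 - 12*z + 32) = z/(z - 4)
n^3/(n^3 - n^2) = n/(n - 1)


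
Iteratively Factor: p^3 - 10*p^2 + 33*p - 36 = (p - 3)*(p^2 - 7*p + 12) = (p - 4)*(p - 3)*(p - 3)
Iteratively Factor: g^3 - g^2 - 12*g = (g - 4)*(g^2 + 3*g) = g*(g - 4)*(g + 3)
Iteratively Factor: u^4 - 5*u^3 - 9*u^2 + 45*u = (u - 5)*(u^3 - 9*u) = (u - 5)*(u + 3)*(u^2 - 3*u) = (u - 5)*(u - 3)*(u + 3)*(u)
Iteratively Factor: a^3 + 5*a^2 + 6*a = (a + 3)*(a^2 + 2*a) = a*(a + 3)*(a + 2)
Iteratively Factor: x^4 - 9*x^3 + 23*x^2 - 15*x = (x - 1)*(x^3 - 8*x^2 + 15*x) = x*(x - 1)*(x^2 - 8*x + 15) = x*(x - 3)*(x - 1)*(x - 5)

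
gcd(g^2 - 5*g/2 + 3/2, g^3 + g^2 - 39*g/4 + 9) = g - 3/2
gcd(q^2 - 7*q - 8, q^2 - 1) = q + 1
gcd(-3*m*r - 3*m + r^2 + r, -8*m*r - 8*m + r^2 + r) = r + 1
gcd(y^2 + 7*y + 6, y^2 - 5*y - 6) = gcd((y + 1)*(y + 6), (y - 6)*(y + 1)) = y + 1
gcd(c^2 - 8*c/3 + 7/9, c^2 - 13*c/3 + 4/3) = c - 1/3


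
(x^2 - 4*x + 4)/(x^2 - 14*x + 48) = (x^2 - 4*x + 4)/(x^2 - 14*x + 48)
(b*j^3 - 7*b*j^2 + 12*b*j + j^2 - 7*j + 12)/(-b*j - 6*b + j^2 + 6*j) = (-b*j^3 + 7*b*j^2 - 12*b*j - j^2 + 7*j - 12)/(b*j + 6*b - j^2 - 6*j)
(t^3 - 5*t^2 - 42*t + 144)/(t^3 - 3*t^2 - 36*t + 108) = (t - 8)/(t - 6)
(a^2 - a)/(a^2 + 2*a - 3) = a/(a + 3)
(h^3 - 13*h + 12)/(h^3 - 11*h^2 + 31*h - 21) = (h + 4)/(h - 7)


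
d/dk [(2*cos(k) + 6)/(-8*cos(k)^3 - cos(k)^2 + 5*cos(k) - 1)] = 2*(-16*cos(k)^3 - 73*cos(k)^2 - 6*cos(k) + 16)*sin(k)/(8*cos(k)^3 + cos(k)^2 - 5*cos(k) + 1)^2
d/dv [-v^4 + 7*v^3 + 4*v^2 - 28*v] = -4*v^3 + 21*v^2 + 8*v - 28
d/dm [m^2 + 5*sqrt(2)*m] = 2*m + 5*sqrt(2)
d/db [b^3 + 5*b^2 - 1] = b*(3*b + 10)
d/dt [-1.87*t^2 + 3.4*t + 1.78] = 3.4 - 3.74*t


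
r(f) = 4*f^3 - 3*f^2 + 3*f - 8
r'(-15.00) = 2793.00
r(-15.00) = -14228.00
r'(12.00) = 1659.00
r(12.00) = 6508.00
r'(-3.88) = 206.93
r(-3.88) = -298.45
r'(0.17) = 2.33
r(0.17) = -7.56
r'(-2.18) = 73.11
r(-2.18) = -70.24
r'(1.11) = 11.13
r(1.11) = -2.90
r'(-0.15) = 4.17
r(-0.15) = -8.53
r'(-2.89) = 120.57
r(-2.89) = -138.28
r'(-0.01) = 3.06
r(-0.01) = -8.03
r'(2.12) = 44.21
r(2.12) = 22.99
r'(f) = 12*f^2 - 6*f + 3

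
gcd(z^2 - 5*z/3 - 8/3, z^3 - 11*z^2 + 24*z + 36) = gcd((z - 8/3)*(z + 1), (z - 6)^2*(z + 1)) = z + 1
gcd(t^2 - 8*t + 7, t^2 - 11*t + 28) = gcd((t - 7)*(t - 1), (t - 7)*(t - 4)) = t - 7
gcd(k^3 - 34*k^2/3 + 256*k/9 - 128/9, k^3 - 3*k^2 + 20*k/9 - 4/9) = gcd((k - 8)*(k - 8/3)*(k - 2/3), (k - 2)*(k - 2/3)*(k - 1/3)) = k - 2/3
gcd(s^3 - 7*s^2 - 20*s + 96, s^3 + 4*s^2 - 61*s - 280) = s - 8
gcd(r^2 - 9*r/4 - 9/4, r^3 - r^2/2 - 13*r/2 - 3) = r - 3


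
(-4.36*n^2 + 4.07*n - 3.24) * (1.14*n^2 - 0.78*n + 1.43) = -4.9704*n^4 + 8.0406*n^3 - 13.103*n^2 + 8.3473*n - 4.6332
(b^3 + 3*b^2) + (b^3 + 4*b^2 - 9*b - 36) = 2*b^3 + 7*b^2 - 9*b - 36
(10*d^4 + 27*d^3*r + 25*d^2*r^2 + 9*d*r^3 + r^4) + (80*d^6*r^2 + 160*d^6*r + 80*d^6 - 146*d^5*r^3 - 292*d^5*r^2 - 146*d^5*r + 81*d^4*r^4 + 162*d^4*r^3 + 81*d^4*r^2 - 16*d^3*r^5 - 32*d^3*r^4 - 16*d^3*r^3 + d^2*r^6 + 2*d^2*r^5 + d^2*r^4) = 80*d^6*r^2 + 160*d^6*r + 80*d^6 - 146*d^5*r^3 - 292*d^5*r^2 - 146*d^5*r + 81*d^4*r^4 + 162*d^4*r^3 + 81*d^4*r^2 + 10*d^4 - 16*d^3*r^5 - 32*d^3*r^4 - 16*d^3*r^3 + 27*d^3*r + d^2*r^6 + 2*d^2*r^5 + d^2*r^4 + 25*d^2*r^2 + 9*d*r^3 + r^4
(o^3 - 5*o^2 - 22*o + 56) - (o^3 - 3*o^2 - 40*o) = -2*o^2 + 18*o + 56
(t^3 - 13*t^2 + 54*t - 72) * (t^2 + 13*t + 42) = t^5 - 73*t^3 + 84*t^2 + 1332*t - 3024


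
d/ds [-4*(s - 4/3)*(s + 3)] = -8*s - 20/3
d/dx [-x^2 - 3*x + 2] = -2*x - 3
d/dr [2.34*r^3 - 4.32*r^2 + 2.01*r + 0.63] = 7.02*r^2 - 8.64*r + 2.01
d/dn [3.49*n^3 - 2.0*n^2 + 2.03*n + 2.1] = 10.47*n^2 - 4.0*n + 2.03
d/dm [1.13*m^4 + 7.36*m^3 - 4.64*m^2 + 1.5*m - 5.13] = 4.52*m^3 + 22.08*m^2 - 9.28*m + 1.5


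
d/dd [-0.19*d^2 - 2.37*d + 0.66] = -0.38*d - 2.37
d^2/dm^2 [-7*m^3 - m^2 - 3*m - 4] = -42*m - 2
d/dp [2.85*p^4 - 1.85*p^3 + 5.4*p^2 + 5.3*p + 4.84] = 11.4*p^3 - 5.55*p^2 + 10.8*p + 5.3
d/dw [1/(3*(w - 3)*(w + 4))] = (-2*w - 1)/(3*(w^4 + 2*w^3 - 23*w^2 - 24*w + 144))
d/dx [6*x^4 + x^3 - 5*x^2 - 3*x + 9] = 24*x^3 + 3*x^2 - 10*x - 3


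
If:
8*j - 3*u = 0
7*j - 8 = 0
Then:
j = 8/7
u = 64/21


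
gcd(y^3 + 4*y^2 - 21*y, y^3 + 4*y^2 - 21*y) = y^3 + 4*y^2 - 21*y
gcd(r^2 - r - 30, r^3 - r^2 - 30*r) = r^2 - r - 30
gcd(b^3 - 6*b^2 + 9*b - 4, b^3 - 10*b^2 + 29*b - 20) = b^2 - 5*b + 4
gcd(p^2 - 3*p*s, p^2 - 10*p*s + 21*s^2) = p - 3*s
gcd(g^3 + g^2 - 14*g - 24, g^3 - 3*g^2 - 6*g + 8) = g^2 - 2*g - 8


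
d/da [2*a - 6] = 2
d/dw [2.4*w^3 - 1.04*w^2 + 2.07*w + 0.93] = 7.2*w^2 - 2.08*w + 2.07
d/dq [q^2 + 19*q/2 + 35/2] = 2*q + 19/2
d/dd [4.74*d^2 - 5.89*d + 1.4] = 9.48*d - 5.89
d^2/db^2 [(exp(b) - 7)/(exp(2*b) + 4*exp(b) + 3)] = (exp(4*b) - 32*exp(3*b) - 102*exp(2*b) - 40*exp(b) + 93)*exp(b)/(exp(6*b) + 12*exp(5*b) + 57*exp(4*b) + 136*exp(3*b) + 171*exp(2*b) + 108*exp(b) + 27)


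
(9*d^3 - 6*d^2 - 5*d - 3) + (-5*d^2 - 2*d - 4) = 9*d^3 - 11*d^2 - 7*d - 7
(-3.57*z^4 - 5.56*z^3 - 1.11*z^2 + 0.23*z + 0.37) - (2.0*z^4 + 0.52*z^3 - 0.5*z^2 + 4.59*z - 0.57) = -5.57*z^4 - 6.08*z^3 - 0.61*z^2 - 4.36*z + 0.94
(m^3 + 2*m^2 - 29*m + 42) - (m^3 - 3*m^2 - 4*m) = 5*m^2 - 25*m + 42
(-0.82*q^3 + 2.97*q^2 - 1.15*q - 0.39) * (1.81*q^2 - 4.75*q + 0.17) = -1.4842*q^5 + 9.2707*q^4 - 16.3284*q^3 + 5.2615*q^2 + 1.657*q - 0.0663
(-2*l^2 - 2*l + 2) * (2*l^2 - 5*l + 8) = -4*l^4 + 6*l^3 - 2*l^2 - 26*l + 16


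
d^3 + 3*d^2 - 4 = (d - 1)*(d + 2)^2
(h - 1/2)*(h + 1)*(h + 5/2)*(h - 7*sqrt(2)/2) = h^4 - 7*sqrt(2)*h^3/2 + 3*h^3 - 21*sqrt(2)*h^2/2 + 3*h^2/4 - 21*sqrt(2)*h/8 - 5*h/4 + 35*sqrt(2)/8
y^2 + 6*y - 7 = (y - 1)*(y + 7)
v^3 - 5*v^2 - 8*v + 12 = (v - 6)*(v - 1)*(v + 2)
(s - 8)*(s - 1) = s^2 - 9*s + 8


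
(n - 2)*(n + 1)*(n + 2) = n^3 + n^2 - 4*n - 4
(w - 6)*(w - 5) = w^2 - 11*w + 30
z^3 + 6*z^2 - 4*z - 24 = (z - 2)*(z + 2)*(z + 6)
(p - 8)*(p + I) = p^2 - 8*p + I*p - 8*I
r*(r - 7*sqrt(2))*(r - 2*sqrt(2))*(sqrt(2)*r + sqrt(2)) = sqrt(2)*r^4 - 18*r^3 + sqrt(2)*r^3 - 18*r^2 + 28*sqrt(2)*r^2 + 28*sqrt(2)*r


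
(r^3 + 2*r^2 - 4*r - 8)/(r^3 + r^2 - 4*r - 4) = (r + 2)/(r + 1)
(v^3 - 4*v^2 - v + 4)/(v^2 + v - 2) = (v^2 - 3*v - 4)/(v + 2)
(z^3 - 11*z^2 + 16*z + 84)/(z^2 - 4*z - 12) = z - 7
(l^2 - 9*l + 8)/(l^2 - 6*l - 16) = (l - 1)/(l + 2)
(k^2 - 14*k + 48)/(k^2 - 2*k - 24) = (k - 8)/(k + 4)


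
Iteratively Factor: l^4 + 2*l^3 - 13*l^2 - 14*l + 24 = (l - 1)*(l^3 + 3*l^2 - 10*l - 24) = (l - 1)*(l + 2)*(l^2 + l - 12) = (l - 1)*(l + 2)*(l + 4)*(l - 3)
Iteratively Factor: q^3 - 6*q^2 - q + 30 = (q - 5)*(q^2 - q - 6) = (q - 5)*(q - 3)*(q + 2)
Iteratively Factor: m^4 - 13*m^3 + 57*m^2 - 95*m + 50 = (m - 2)*(m^3 - 11*m^2 + 35*m - 25) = (m - 5)*(m - 2)*(m^2 - 6*m + 5) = (m - 5)^2*(m - 2)*(m - 1)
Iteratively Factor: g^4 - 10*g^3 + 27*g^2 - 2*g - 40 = (g - 2)*(g^3 - 8*g^2 + 11*g + 20) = (g - 4)*(g - 2)*(g^2 - 4*g - 5) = (g - 4)*(g - 2)*(g + 1)*(g - 5)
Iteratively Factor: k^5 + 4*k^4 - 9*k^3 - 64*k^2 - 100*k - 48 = (k + 2)*(k^4 + 2*k^3 - 13*k^2 - 38*k - 24) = (k - 4)*(k + 2)*(k^3 + 6*k^2 + 11*k + 6) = (k - 4)*(k + 2)^2*(k^2 + 4*k + 3) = (k - 4)*(k + 2)^2*(k + 3)*(k + 1)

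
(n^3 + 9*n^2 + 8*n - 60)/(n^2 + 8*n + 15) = (n^2 + 4*n - 12)/(n + 3)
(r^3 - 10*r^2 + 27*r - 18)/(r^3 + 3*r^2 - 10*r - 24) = (r^2 - 7*r + 6)/(r^2 + 6*r + 8)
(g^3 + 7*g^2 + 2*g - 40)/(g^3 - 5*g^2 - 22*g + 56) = (g + 5)/(g - 7)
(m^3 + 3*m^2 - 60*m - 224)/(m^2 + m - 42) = (m^2 - 4*m - 32)/(m - 6)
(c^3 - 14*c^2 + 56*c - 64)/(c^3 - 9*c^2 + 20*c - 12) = (c^2 - 12*c + 32)/(c^2 - 7*c + 6)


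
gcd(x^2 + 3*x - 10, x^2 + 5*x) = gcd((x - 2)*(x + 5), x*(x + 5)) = x + 5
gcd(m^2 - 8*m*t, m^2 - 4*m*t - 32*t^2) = -m + 8*t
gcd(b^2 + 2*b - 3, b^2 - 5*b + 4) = b - 1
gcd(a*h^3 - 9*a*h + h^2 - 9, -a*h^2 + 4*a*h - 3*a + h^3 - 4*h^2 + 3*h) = h - 3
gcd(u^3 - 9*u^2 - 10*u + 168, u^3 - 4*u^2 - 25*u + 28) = u^2 - 3*u - 28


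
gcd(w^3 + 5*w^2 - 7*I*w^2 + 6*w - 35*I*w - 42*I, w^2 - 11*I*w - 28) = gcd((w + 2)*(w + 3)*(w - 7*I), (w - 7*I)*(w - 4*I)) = w - 7*I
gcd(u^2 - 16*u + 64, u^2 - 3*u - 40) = u - 8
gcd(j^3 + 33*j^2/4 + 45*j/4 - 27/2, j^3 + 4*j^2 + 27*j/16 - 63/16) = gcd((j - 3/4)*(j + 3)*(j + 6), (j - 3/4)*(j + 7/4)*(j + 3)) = j^2 + 9*j/4 - 9/4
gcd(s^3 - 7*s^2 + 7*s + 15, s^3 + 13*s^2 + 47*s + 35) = s + 1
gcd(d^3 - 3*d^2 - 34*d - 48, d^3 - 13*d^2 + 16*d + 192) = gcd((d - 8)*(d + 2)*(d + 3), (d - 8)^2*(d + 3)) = d^2 - 5*d - 24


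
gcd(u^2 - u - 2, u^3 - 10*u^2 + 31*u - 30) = u - 2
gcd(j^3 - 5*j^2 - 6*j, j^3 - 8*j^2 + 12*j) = j^2 - 6*j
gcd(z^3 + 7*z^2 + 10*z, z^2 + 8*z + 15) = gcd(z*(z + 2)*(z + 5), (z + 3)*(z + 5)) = z + 5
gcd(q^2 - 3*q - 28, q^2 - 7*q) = q - 7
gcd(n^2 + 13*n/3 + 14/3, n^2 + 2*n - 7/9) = n + 7/3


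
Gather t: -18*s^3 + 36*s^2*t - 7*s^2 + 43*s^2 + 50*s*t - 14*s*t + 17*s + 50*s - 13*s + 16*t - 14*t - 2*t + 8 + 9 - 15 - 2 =-18*s^3 + 36*s^2 + 54*s + t*(36*s^2 + 36*s)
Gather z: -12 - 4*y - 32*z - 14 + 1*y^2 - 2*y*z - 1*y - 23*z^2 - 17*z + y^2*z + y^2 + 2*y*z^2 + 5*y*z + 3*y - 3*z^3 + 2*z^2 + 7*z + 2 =2*y^2 - 2*y - 3*z^3 + z^2*(2*y - 21) + z*(y^2 + 3*y - 42) - 24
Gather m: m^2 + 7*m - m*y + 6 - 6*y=m^2 + m*(7 - y) - 6*y + 6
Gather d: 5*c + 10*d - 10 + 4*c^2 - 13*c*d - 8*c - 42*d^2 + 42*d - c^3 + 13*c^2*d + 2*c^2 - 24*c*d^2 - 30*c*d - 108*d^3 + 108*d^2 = -c^3 + 6*c^2 - 3*c - 108*d^3 + d^2*(66 - 24*c) + d*(13*c^2 - 43*c + 52) - 10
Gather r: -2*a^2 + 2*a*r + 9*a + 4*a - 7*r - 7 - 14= -2*a^2 + 13*a + r*(2*a - 7) - 21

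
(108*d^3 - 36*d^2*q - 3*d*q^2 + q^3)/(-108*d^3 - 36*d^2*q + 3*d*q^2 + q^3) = (-3*d + q)/(3*d + q)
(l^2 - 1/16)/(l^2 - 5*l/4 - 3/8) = (4*l - 1)/(2*(2*l - 3))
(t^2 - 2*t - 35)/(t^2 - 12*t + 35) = (t + 5)/(t - 5)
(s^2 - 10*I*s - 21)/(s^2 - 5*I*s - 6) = (s - 7*I)/(s - 2*I)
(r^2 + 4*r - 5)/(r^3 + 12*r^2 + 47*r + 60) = (r - 1)/(r^2 + 7*r + 12)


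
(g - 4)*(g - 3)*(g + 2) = g^3 - 5*g^2 - 2*g + 24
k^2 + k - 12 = (k - 3)*(k + 4)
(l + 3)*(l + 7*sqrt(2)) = l^2 + 3*l + 7*sqrt(2)*l + 21*sqrt(2)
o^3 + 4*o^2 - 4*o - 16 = (o - 2)*(o + 2)*(o + 4)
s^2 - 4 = (s - 2)*(s + 2)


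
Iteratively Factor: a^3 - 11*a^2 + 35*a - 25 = (a - 5)*(a^2 - 6*a + 5) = (a - 5)*(a - 1)*(a - 5)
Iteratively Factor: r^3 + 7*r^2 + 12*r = (r + 3)*(r^2 + 4*r) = (r + 3)*(r + 4)*(r)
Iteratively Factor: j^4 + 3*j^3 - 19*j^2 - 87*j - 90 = (j + 2)*(j^3 + j^2 - 21*j - 45) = (j + 2)*(j + 3)*(j^2 - 2*j - 15) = (j + 2)*(j + 3)^2*(j - 5)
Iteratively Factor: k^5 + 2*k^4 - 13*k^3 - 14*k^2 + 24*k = (k - 3)*(k^4 + 5*k^3 + 2*k^2 - 8*k) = (k - 3)*(k + 2)*(k^3 + 3*k^2 - 4*k) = (k - 3)*(k + 2)*(k + 4)*(k^2 - k) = (k - 3)*(k - 1)*(k + 2)*(k + 4)*(k)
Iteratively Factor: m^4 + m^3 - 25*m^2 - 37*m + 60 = (m + 3)*(m^3 - 2*m^2 - 19*m + 20) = (m - 1)*(m + 3)*(m^2 - m - 20) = (m - 5)*(m - 1)*(m + 3)*(m + 4)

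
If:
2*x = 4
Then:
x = 2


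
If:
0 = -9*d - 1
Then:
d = -1/9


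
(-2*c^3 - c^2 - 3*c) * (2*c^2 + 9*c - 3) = -4*c^5 - 20*c^4 - 9*c^3 - 24*c^2 + 9*c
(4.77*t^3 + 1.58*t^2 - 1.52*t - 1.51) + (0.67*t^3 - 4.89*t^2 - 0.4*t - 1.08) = 5.44*t^3 - 3.31*t^2 - 1.92*t - 2.59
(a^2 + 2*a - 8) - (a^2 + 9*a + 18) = -7*a - 26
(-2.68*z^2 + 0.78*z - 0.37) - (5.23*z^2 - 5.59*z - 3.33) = -7.91*z^2 + 6.37*z + 2.96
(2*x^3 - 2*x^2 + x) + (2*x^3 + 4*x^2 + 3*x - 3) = 4*x^3 + 2*x^2 + 4*x - 3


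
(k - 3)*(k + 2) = k^2 - k - 6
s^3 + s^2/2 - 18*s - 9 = (s + 1/2)*(s - 3*sqrt(2))*(s + 3*sqrt(2))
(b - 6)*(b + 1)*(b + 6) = b^3 + b^2 - 36*b - 36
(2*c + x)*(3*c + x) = 6*c^2 + 5*c*x + x^2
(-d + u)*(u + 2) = -d*u - 2*d + u^2 + 2*u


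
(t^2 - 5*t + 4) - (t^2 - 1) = 5 - 5*t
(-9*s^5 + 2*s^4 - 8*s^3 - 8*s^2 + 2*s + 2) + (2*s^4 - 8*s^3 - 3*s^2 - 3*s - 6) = -9*s^5 + 4*s^4 - 16*s^3 - 11*s^2 - s - 4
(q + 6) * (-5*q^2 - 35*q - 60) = -5*q^3 - 65*q^2 - 270*q - 360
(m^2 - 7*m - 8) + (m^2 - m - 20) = 2*m^2 - 8*m - 28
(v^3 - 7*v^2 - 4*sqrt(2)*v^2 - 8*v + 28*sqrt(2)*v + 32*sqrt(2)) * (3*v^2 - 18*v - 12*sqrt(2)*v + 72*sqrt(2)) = 3*v^5 - 39*v^4 - 24*sqrt(2)*v^4 + 198*v^3 + 312*sqrt(2)*v^3 - 816*sqrt(2)*v^2 - 1104*v^2 - 1152*sqrt(2)*v + 3264*v + 4608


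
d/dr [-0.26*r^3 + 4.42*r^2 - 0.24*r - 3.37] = -0.78*r^2 + 8.84*r - 0.24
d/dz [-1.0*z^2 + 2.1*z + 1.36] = 2.1 - 2.0*z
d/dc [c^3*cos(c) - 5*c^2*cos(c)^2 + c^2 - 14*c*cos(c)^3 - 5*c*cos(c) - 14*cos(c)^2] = -c^3*sin(c) + 5*c^2*sin(2*c) + 3*c^2*cos(c) + 31*c*sin(c)/2 + 21*c*sin(3*c)/2 - 5*c*cos(2*c) - 3*c + 14*sin(2*c) - 31*cos(c)/2 - 7*cos(3*c)/2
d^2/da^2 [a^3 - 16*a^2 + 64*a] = 6*a - 32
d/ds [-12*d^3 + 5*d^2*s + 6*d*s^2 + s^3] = 5*d^2 + 12*d*s + 3*s^2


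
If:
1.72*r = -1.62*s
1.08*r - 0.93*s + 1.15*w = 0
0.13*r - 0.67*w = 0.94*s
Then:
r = 0.00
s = 0.00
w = 0.00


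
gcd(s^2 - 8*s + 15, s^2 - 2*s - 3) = s - 3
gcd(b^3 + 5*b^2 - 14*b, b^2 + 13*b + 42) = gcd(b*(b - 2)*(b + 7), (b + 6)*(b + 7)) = b + 7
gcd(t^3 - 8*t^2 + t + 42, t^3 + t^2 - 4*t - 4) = t + 2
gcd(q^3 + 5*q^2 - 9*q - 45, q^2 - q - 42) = 1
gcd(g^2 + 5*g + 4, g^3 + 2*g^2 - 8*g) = g + 4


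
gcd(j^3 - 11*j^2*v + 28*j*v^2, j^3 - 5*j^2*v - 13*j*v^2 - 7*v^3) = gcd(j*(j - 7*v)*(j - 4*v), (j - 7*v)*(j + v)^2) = -j + 7*v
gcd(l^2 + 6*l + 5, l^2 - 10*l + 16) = 1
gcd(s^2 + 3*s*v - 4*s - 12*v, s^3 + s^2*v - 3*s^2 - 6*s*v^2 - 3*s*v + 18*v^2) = s + 3*v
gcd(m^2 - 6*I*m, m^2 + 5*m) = m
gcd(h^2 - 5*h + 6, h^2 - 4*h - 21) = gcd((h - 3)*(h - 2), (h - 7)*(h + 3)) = 1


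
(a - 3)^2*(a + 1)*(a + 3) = a^4 - 2*a^3 - 12*a^2 + 18*a + 27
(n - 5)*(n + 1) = n^2 - 4*n - 5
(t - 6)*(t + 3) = t^2 - 3*t - 18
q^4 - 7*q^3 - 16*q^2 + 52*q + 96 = (q - 8)*(q - 3)*(q + 2)^2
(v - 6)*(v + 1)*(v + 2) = v^3 - 3*v^2 - 16*v - 12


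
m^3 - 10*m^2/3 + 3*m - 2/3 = (m - 2)*(m - 1)*(m - 1/3)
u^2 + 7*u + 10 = (u + 2)*(u + 5)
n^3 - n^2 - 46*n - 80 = (n - 8)*(n + 2)*(n + 5)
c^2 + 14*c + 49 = (c + 7)^2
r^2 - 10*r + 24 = (r - 6)*(r - 4)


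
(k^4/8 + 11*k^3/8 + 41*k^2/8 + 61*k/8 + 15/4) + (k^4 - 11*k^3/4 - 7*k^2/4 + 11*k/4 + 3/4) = 9*k^4/8 - 11*k^3/8 + 27*k^2/8 + 83*k/8 + 9/2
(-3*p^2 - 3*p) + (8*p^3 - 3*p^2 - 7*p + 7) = 8*p^3 - 6*p^2 - 10*p + 7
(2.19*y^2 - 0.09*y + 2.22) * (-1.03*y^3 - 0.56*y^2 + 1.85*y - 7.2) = -2.2557*y^5 - 1.1337*y^4 + 1.8153*y^3 - 17.1777*y^2 + 4.755*y - 15.984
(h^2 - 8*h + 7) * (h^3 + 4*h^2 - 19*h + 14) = h^5 - 4*h^4 - 44*h^3 + 194*h^2 - 245*h + 98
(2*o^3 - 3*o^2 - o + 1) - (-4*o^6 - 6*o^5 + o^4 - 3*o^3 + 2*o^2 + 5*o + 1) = 4*o^6 + 6*o^5 - o^4 + 5*o^3 - 5*o^2 - 6*o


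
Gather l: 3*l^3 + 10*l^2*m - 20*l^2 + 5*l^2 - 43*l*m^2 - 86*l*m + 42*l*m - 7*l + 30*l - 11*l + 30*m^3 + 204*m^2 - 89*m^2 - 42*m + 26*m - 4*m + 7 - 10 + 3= 3*l^3 + l^2*(10*m - 15) + l*(-43*m^2 - 44*m + 12) + 30*m^3 + 115*m^2 - 20*m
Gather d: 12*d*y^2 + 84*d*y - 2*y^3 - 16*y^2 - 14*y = d*(12*y^2 + 84*y) - 2*y^3 - 16*y^2 - 14*y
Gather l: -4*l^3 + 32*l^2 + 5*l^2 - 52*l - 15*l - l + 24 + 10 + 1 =-4*l^3 + 37*l^2 - 68*l + 35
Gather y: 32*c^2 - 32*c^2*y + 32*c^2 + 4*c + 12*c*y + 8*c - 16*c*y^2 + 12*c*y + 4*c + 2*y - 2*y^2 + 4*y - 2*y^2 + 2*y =64*c^2 + 16*c + y^2*(-16*c - 4) + y*(-32*c^2 + 24*c + 8)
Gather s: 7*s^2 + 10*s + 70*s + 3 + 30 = 7*s^2 + 80*s + 33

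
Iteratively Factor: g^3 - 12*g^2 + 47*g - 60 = (g - 5)*(g^2 - 7*g + 12) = (g - 5)*(g - 3)*(g - 4)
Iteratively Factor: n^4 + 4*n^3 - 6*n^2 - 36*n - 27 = (n + 3)*(n^3 + n^2 - 9*n - 9) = (n - 3)*(n + 3)*(n^2 + 4*n + 3) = (n - 3)*(n + 1)*(n + 3)*(n + 3)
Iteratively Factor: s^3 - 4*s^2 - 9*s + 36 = (s - 4)*(s^2 - 9) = (s - 4)*(s - 3)*(s + 3)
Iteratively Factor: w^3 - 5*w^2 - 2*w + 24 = (w + 2)*(w^2 - 7*w + 12) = (w - 3)*(w + 2)*(w - 4)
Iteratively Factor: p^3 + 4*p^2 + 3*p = (p)*(p^2 + 4*p + 3) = p*(p + 1)*(p + 3)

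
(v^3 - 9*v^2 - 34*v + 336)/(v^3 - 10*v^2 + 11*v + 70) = (v^2 - 2*v - 48)/(v^2 - 3*v - 10)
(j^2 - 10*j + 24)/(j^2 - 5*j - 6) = (j - 4)/(j + 1)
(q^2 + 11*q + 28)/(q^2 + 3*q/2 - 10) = 2*(q + 7)/(2*q - 5)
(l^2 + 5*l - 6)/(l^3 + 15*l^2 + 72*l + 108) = (l - 1)/(l^2 + 9*l + 18)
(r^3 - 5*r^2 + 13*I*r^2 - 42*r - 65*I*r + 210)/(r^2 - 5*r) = r + 13*I - 42/r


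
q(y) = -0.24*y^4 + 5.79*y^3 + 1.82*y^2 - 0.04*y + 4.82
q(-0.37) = 4.79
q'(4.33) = 263.45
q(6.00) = 1009.70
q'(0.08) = 0.36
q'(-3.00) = 171.29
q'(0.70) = 10.69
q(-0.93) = 1.59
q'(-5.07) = 553.11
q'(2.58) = 108.49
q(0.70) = 7.61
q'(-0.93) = 12.37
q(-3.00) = -154.45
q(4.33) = 424.45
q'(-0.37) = 1.04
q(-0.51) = 4.53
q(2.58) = 105.63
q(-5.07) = -861.35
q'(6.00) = 439.76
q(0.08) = 4.83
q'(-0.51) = 2.75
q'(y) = -0.96*y^3 + 17.37*y^2 + 3.64*y - 0.04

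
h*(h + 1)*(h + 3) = h^3 + 4*h^2 + 3*h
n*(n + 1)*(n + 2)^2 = n^4 + 5*n^3 + 8*n^2 + 4*n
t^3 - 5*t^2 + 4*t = t*(t - 4)*(t - 1)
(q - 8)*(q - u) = q^2 - q*u - 8*q + 8*u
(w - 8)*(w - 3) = w^2 - 11*w + 24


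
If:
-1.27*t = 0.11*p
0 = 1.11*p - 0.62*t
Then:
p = 0.00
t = 0.00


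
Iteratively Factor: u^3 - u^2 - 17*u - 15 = (u - 5)*(u^2 + 4*u + 3) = (u - 5)*(u + 3)*(u + 1)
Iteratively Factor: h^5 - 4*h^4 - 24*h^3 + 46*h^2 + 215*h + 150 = (h + 2)*(h^4 - 6*h^3 - 12*h^2 + 70*h + 75) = (h - 5)*(h + 2)*(h^3 - h^2 - 17*h - 15) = (h - 5)^2*(h + 2)*(h^2 + 4*h + 3) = (h - 5)^2*(h + 1)*(h + 2)*(h + 3)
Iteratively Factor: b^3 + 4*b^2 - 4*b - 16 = (b + 2)*(b^2 + 2*b - 8) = (b + 2)*(b + 4)*(b - 2)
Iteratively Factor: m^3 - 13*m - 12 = (m + 3)*(m^2 - 3*m - 4) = (m - 4)*(m + 3)*(m + 1)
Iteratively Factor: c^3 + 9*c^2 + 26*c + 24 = (c + 4)*(c^2 + 5*c + 6) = (c + 2)*(c + 4)*(c + 3)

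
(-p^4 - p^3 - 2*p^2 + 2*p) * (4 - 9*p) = 9*p^5 + 5*p^4 + 14*p^3 - 26*p^2 + 8*p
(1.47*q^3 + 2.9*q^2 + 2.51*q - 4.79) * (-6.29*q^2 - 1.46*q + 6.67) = -9.2463*q^5 - 20.3872*q^4 - 10.217*q^3 + 45.8075*q^2 + 23.7351*q - 31.9493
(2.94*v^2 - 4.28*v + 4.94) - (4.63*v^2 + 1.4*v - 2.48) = -1.69*v^2 - 5.68*v + 7.42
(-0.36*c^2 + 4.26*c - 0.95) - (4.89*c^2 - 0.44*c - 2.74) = -5.25*c^2 + 4.7*c + 1.79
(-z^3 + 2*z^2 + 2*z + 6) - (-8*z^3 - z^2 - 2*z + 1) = 7*z^3 + 3*z^2 + 4*z + 5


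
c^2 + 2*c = c*(c + 2)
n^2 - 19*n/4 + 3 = (n - 4)*(n - 3/4)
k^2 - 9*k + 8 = (k - 8)*(k - 1)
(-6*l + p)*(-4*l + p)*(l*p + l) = 24*l^3*p + 24*l^3 - 10*l^2*p^2 - 10*l^2*p + l*p^3 + l*p^2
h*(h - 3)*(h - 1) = h^3 - 4*h^2 + 3*h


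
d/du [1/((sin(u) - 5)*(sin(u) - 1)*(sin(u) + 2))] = (-3*sin(u)^2 + 8*sin(u) + 7)*cos(u)/((sin(u) - 5)^2*(sin(u) - 1)^2*(sin(u) + 2)^2)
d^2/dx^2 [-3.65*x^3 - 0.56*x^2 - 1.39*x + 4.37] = -21.9*x - 1.12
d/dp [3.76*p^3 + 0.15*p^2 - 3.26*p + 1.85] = 11.28*p^2 + 0.3*p - 3.26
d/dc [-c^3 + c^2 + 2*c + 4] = -3*c^2 + 2*c + 2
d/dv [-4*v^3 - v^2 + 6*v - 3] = -12*v^2 - 2*v + 6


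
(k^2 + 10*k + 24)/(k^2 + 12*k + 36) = (k + 4)/(k + 6)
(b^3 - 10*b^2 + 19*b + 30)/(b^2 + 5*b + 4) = (b^2 - 11*b + 30)/(b + 4)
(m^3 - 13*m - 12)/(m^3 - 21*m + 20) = (m^3 - 13*m - 12)/(m^3 - 21*m + 20)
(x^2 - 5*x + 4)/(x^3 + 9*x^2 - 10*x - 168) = (x - 1)/(x^2 + 13*x + 42)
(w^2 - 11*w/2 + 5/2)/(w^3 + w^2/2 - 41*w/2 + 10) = (w - 5)/(w^2 + w - 20)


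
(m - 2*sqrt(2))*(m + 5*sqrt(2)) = m^2 + 3*sqrt(2)*m - 20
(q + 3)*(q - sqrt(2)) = q^2 - sqrt(2)*q + 3*q - 3*sqrt(2)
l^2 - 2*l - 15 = (l - 5)*(l + 3)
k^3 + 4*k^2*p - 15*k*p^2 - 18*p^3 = (k - 3*p)*(k + p)*(k + 6*p)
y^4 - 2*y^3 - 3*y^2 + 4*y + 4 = (y - 2)^2*(y + 1)^2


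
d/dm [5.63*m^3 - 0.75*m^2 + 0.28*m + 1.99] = 16.89*m^2 - 1.5*m + 0.28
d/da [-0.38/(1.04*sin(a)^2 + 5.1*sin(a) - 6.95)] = (0.7904*sin(a) + 1.938)*cos(a)/(1.04*sin(a)^2 + 5.1*sin(a) - 6.95)^2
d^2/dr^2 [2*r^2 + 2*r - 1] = 4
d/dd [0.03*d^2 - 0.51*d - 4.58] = 0.06*d - 0.51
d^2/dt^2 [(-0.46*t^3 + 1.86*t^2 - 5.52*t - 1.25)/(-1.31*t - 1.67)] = (1.578812*t^3 + 6.038052*t^2 + 7.697364*t - 30.236666)/(2.248091*t^3 + 8.597661*t^2 + 10.960377*t + 4.657463)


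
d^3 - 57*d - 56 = (d - 8)*(d + 1)*(d + 7)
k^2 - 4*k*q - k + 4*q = (k - 1)*(k - 4*q)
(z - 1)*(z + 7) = z^2 + 6*z - 7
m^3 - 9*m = m*(m - 3)*(m + 3)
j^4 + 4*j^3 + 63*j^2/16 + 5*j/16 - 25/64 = (j - 1/4)*(j + 1/2)*(j + 5/4)*(j + 5/2)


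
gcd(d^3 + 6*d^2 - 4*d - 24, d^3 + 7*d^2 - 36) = d^2 + 4*d - 12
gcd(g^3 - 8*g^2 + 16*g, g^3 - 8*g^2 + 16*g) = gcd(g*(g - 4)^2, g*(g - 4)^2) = g^3 - 8*g^2 + 16*g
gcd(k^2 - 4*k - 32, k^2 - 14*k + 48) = k - 8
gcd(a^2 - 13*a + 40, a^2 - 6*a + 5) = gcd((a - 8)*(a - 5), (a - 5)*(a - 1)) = a - 5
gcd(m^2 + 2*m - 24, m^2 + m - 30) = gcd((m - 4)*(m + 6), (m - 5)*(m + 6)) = m + 6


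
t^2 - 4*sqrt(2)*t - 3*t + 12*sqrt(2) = (t - 3)*(t - 4*sqrt(2))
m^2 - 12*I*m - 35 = (m - 7*I)*(m - 5*I)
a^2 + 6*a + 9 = (a + 3)^2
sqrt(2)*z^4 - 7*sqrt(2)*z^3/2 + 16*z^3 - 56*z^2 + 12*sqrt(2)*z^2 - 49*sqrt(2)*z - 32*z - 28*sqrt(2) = (z - 4)*(z + sqrt(2))*(z + 7*sqrt(2))*(sqrt(2)*z + sqrt(2)/2)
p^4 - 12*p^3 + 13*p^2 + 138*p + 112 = (p - 8)*(p - 7)*(p + 1)*(p + 2)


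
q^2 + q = q*(q + 1)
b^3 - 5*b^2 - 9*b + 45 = (b - 5)*(b - 3)*(b + 3)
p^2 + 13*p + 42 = (p + 6)*(p + 7)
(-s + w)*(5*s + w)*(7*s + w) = -35*s^3 + 23*s^2*w + 11*s*w^2 + w^3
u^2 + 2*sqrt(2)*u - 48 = (u - 4*sqrt(2))*(u + 6*sqrt(2))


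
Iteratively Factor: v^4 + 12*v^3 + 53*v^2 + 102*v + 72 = (v + 3)*(v^3 + 9*v^2 + 26*v + 24) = (v + 2)*(v + 3)*(v^2 + 7*v + 12) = (v + 2)*(v + 3)*(v + 4)*(v + 3)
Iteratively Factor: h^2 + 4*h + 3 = (h + 3)*(h + 1)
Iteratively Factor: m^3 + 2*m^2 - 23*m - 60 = (m - 5)*(m^2 + 7*m + 12) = (m - 5)*(m + 3)*(m + 4)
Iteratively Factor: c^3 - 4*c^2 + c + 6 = (c + 1)*(c^2 - 5*c + 6) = (c - 3)*(c + 1)*(c - 2)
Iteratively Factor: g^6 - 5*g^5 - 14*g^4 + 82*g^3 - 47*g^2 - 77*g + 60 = (g + 4)*(g^5 - 9*g^4 + 22*g^3 - 6*g^2 - 23*g + 15) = (g - 1)*(g + 4)*(g^4 - 8*g^3 + 14*g^2 + 8*g - 15) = (g - 1)^2*(g + 4)*(g^3 - 7*g^2 + 7*g + 15) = (g - 1)^2*(g + 1)*(g + 4)*(g^2 - 8*g + 15) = (g - 5)*(g - 1)^2*(g + 1)*(g + 4)*(g - 3)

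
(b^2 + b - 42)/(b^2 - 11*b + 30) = (b + 7)/(b - 5)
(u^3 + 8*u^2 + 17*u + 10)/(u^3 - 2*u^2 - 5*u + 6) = (u^2 + 6*u + 5)/(u^2 - 4*u + 3)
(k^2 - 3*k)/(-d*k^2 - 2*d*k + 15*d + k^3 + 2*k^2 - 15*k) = -k/(d*k + 5*d - k^2 - 5*k)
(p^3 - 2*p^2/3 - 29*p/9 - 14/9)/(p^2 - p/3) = (9*p^3 - 6*p^2 - 29*p - 14)/(3*p*(3*p - 1))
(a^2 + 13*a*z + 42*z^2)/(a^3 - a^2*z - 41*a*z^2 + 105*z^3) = (a + 6*z)/(a^2 - 8*a*z + 15*z^2)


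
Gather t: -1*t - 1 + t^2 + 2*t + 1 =t^2 + t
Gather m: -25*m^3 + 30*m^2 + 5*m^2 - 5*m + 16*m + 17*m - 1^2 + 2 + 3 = -25*m^3 + 35*m^2 + 28*m + 4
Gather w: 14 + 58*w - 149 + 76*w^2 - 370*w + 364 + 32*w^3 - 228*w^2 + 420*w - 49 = 32*w^3 - 152*w^2 + 108*w + 180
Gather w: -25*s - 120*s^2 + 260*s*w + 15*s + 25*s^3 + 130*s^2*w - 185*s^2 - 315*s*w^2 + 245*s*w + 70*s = 25*s^3 - 305*s^2 - 315*s*w^2 + 60*s + w*(130*s^2 + 505*s)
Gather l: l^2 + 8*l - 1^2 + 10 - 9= l^2 + 8*l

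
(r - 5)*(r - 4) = r^2 - 9*r + 20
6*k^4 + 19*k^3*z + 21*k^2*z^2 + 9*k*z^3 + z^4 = (k + z)^3*(6*k + z)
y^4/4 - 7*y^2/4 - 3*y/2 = y*(y/2 + 1/2)*(y/2 + 1)*(y - 3)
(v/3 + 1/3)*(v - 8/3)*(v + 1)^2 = v^4/3 + v^3/9 - 5*v^2/3 - 7*v/3 - 8/9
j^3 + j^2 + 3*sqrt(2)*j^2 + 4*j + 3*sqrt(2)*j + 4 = (j + 1)*(j + sqrt(2))*(j + 2*sqrt(2))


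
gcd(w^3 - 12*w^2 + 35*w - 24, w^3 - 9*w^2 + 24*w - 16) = w - 1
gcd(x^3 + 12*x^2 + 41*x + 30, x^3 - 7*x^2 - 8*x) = x + 1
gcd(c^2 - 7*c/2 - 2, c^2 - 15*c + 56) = 1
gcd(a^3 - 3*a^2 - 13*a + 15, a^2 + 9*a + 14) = 1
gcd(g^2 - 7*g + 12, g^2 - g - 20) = 1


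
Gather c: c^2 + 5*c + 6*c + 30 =c^2 + 11*c + 30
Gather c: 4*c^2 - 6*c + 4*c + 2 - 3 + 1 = 4*c^2 - 2*c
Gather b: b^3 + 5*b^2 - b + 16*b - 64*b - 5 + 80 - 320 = b^3 + 5*b^2 - 49*b - 245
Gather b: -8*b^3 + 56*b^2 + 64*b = -8*b^3 + 56*b^2 + 64*b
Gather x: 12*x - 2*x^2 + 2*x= -2*x^2 + 14*x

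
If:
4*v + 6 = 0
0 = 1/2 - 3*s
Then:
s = 1/6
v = -3/2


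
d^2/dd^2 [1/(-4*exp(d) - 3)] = (12 - 16*exp(d))*exp(d)/(4*exp(d) + 3)^3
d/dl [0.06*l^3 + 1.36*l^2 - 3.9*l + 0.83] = 0.18*l^2 + 2.72*l - 3.9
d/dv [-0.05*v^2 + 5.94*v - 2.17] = 5.94 - 0.1*v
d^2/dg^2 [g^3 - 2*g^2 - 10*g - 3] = 6*g - 4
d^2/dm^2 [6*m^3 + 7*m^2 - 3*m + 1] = 36*m + 14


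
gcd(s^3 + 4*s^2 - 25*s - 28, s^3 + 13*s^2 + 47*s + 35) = s^2 + 8*s + 7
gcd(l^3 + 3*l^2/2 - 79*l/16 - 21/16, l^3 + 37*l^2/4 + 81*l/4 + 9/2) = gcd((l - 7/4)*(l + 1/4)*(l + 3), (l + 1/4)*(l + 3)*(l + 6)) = l^2 + 13*l/4 + 3/4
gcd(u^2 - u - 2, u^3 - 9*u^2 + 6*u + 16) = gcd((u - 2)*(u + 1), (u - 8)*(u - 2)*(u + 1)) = u^2 - u - 2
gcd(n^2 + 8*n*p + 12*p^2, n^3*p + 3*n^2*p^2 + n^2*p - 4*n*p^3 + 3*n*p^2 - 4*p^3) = 1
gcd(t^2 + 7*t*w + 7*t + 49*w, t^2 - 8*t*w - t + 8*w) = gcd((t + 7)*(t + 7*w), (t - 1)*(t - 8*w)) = 1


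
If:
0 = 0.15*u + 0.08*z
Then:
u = -0.533333333333333*z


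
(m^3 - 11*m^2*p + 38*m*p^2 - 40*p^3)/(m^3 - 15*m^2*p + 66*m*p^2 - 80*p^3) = (-m + 4*p)/(-m + 8*p)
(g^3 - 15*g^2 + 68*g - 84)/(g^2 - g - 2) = (g^2 - 13*g + 42)/(g + 1)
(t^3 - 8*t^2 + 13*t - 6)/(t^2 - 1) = (t^2 - 7*t + 6)/(t + 1)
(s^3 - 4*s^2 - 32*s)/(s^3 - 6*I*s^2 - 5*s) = (-s^2 + 4*s + 32)/(-s^2 + 6*I*s + 5)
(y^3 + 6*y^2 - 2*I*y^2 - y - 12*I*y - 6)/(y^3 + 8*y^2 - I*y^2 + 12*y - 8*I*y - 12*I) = (y - I)/(y + 2)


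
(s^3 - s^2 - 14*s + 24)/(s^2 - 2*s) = s + 1 - 12/s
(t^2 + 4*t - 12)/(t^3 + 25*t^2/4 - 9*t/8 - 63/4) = 8*(t - 2)/(8*t^2 + 2*t - 21)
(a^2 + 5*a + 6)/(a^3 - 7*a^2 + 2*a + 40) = (a + 3)/(a^2 - 9*a + 20)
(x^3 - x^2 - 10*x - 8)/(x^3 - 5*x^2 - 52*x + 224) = (x^2 + 3*x + 2)/(x^2 - x - 56)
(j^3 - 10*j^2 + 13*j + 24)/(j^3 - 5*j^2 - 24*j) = (j^2 - 2*j - 3)/(j*(j + 3))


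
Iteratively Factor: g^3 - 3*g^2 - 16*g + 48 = (g - 3)*(g^2 - 16) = (g - 4)*(g - 3)*(g + 4)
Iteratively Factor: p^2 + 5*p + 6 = (p + 3)*(p + 2)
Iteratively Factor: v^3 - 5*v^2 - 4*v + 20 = (v - 2)*(v^2 - 3*v - 10) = (v - 5)*(v - 2)*(v + 2)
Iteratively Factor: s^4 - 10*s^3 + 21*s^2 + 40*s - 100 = (s - 2)*(s^3 - 8*s^2 + 5*s + 50) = (s - 5)*(s - 2)*(s^2 - 3*s - 10) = (s - 5)*(s - 2)*(s + 2)*(s - 5)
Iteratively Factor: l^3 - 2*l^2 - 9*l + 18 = (l + 3)*(l^2 - 5*l + 6) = (l - 2)*(l + 3)*(l - 3)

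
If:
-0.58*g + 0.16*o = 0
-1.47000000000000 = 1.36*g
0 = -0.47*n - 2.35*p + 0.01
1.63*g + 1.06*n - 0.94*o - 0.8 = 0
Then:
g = -1.08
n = -1.06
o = -3.92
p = 0.22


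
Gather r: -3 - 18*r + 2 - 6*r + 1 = -24*r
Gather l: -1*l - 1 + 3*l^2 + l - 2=3*l^2 - 3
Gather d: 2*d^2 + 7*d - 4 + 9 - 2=2*d^2 + 7*d + 3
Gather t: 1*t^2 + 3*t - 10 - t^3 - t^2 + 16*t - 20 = -t^3 + 19*t - 30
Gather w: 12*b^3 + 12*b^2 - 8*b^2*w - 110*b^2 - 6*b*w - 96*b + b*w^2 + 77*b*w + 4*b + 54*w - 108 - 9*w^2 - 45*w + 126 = 12*b^3 - 98*b^2 - 92*b + w^2*(b - 9) + w*(-8*b^2 + 71*b + 9) + 18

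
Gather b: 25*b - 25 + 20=25*b - 5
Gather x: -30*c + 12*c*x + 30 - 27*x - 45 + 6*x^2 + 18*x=-30*c + 6*x^2 + x*(12*c - 9) - 15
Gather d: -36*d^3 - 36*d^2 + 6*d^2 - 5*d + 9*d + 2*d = -36*d^3 - 30*d^2 + 6*d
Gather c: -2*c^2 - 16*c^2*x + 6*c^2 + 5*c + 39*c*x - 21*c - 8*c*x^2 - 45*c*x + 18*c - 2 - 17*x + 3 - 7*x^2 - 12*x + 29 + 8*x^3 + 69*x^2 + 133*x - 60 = c^2*(4 - 16*x) + c*(-8*x^2 - 6*x + 2) + 8*x^3 + 62*x^2 + 104*x - 30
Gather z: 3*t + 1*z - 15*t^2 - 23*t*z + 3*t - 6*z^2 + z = -15*t^2 + 6*t - 6*z^2 + z*(2 - 23*t)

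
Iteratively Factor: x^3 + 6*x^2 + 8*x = (x + 2)*(x^2 + 4*x) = (x + 2)*(x + 4)*(x)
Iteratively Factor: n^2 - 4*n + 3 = (n - 3)*(n - 1)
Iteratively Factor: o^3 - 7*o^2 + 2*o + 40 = (o - 4)*(o^2 - 3*o - 10) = (o - 5)*(o - 4)*(o + 2)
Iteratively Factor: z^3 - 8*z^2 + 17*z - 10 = (z - 2)*(z^2 - 6*z + 5) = (z - 2)*(z - 1)*(z - 5)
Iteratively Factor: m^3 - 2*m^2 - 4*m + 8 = (m - 2)*(m^2 - 4) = (m - 2)^2*(m + 2)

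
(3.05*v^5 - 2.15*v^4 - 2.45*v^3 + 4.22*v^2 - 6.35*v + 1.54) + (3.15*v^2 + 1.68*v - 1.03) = 3.05*v^5 - 2.15*v^4 - 2.45*v^3 + 7.37*v^2 - 4.67*v + 0.51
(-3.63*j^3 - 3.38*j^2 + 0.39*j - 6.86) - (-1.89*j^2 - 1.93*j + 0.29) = -3.63*j^3 - 1.49*j^2 + 2.32*j - 7.15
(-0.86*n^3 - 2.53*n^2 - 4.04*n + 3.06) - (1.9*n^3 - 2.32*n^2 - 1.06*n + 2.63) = -2.76*n^3 - 0.21*n^2 - 2.98*n + 0.43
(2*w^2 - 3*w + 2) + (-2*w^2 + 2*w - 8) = -w - 6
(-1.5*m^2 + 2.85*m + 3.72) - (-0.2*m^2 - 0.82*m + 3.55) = -1.3*m^2 + 3.67*m + 0.17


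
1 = 1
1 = 1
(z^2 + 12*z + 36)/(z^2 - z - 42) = (z + 6)/(z - 7)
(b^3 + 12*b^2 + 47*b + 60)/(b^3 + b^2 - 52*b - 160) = (b + 3)/(b - 8)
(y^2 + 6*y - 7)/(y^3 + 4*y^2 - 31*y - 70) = (y - 1)/(y^2 - 3*y - 10)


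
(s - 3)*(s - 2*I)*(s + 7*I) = s^3 - 3*s^2 + 5*I*s^2 + 14*s - 15*I*s - 42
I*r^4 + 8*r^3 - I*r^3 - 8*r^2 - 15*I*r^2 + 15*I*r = r*(r - 5*I)*(r - 3*I)*(I*r - I)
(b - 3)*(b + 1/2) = b^2 - 5*b/2 - 3/2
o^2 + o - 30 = (o - 5)*(o + 6)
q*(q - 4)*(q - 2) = q^3 - 6*q^2 + 8*q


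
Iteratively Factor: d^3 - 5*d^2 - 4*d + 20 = (d - 5)*(d^2 - 4) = (d - 5)*(d + 2)*(d - 2)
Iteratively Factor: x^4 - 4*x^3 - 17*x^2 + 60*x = (x + 4)*(x^3 - 8*x^2 + 15*x) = (x - 3)*(x + 4)*(x^2 - 5*x) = (x - 5)*(x - 3)*(x + 4)*(x)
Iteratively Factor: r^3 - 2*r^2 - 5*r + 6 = (r + 2)*(r^2 - 4*r + 3) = (r - 3)*(r + 2)*(r - 1)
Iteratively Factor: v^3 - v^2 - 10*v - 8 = (v + 2)*(v^2 - 3*v - 4) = (v + 1)*(v + 2)*(v - 4)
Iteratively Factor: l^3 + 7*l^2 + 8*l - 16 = (l + 4)*(l^2 + 3*l - 4) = (l + 4)^2*(l - 1)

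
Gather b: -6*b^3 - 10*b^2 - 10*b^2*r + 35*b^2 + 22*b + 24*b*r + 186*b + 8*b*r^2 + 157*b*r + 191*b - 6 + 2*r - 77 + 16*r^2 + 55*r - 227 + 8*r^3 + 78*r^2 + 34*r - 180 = -6*b^3 + b^2*(25 - 10*r) + b*(8*r^2 + 181*r + 399) + 8*r^3 + 94*r^2 + 91*r - 490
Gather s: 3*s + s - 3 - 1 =4*s - 4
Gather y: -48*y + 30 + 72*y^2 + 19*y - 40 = 72*y^2 - 29*y - 10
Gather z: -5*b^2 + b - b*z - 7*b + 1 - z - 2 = -5*b^2 - 6*b + z*(-b - 1) - 1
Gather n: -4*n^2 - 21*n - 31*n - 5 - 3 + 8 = -4*n^2 - 52*n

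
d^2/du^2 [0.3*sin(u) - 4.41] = -0.3*sin(u)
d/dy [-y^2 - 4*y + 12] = -2*y - 4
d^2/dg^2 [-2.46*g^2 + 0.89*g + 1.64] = -4.92000000000000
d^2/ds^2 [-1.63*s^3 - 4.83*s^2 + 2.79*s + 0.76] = -9.78*s - 9.66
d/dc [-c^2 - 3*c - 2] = -2*c - 3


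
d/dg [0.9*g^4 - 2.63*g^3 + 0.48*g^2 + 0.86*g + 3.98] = 3.6*g^3 - 7.89*g^2 + 0.96*g + 0.86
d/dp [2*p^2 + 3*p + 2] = 4*p + 3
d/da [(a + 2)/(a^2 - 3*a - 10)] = -1/(a^2 - 10*a + 25)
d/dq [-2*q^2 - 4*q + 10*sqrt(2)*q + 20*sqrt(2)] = -4*q - 4 + 10*sqrt(2)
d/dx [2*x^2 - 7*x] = 4*x - 7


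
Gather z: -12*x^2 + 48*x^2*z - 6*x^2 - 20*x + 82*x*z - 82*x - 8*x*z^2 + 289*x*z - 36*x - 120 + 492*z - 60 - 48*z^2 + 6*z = -18*x^2 - 138*x + z^2*(-8*x - 48) + z*(48*x^2 + 371*x + 498) - 180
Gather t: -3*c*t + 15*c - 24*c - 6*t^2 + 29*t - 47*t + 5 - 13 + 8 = -9*c - 6*t^2 + t*(-3*c - 18)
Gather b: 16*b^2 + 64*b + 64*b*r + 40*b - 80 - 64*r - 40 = 16*b^2 + b*(64*r + 104) - 64*r - 120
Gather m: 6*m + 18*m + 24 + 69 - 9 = 24*m + 84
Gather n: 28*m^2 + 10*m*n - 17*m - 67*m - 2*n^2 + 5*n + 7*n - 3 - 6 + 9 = 28*m^2 - 84*m - 2*n^2 + n*(10*m + 12)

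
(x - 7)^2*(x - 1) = x^3 - 15*x^2 + 63*x - 49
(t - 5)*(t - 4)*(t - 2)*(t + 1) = t^4 - 10*t^3 + 27*t^2 - 2*t - 40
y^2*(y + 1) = y^3 + y^2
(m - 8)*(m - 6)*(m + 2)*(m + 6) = m^4 - 6*m^3 - 52*m^2 + 216*m + 576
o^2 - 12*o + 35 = (o - 7)*(o - 5)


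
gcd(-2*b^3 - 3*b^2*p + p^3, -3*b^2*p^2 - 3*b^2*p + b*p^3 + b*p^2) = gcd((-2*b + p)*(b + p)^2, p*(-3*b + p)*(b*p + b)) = 1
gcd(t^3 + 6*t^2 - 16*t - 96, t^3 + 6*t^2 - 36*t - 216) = t + 6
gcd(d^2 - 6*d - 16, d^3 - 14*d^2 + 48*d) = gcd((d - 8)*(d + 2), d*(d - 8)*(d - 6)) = d - 8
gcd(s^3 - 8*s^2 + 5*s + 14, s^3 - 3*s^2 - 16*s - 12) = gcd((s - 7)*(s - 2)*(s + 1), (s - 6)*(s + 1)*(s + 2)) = s + 1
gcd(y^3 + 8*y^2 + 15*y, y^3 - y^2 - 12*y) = y^2 + 3*y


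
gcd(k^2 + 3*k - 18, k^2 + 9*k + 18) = k + 6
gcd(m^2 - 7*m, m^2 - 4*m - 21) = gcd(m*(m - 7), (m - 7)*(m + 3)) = m - 7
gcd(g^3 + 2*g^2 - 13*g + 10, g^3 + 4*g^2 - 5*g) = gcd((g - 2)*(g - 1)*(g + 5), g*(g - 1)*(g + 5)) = g^2 + 4*g - 5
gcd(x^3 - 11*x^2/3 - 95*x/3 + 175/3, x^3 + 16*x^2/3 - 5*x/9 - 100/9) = x + 5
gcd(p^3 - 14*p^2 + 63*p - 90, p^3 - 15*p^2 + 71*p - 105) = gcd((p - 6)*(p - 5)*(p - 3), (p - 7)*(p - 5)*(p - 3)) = p^2 - 8*p + 15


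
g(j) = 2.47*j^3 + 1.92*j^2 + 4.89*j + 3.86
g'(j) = 7.41*j^2 + 3.84*j + 4.89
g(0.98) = 12.82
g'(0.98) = 15.77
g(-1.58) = -8.82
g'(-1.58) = 17.32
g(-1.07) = -2.20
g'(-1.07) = 9.26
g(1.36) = 20.27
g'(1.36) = 23.82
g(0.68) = 8.85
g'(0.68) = 10.93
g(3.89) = 197.33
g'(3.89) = 131.96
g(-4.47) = -200.24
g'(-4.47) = 135.78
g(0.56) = 7.63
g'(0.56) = 9.36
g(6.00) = 635.84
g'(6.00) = 294.69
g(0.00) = 3.86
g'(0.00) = 4.89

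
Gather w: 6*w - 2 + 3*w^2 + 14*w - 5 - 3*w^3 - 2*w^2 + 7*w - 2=-3*w^3 + w^2 + 27*w - 9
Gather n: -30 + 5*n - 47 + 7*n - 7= 12*n - 84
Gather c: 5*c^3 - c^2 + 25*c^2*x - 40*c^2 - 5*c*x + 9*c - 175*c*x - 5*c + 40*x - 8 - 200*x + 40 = 5*c^3 + c^2*(25*x - 41) + c*(4 - 180*x) - 160*x + 32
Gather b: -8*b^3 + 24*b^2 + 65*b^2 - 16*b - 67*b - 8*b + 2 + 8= -8*b^3 + 89*b^2 - 91*b + 10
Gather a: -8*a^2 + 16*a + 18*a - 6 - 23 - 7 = -8*a^2 + 34*a - 36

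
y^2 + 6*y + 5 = (y + 1)*(y + 5)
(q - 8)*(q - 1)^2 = q^3 - 10*q^2 + 17*q - 8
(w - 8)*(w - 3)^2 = w^3 - 14*w^2 + 57*w - 72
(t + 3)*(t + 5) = t^2 + 8*t + 15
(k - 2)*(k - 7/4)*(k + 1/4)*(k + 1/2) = k^4 - 3*k^3 + 13*k^2/16 + 69*k/32 + 7/16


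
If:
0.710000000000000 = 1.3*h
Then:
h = 0.55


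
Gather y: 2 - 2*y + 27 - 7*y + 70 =99 - 9*y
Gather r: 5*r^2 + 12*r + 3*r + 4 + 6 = 5*r^2 + 15*r + 10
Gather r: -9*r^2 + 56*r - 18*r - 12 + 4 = -9*r^2 + 38*r - 8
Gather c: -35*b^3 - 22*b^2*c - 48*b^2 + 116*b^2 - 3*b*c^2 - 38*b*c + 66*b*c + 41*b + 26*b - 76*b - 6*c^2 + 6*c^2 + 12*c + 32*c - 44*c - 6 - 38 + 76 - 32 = -35*b^3 + 68*b^2 - 3*b*c^2 - 9*b + c*(-22*b^2 + 28*b)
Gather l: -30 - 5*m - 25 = -5*m - 55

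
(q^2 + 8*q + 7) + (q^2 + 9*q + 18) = 2*q^2 + 17*q + 25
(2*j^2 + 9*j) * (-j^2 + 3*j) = -2*j^4 - 3*j^3 + 27*j^2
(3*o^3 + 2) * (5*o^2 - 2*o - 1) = 15*o^5 - 6*o^4 - 3*o^3 + 10*o^2 - 4*o - 2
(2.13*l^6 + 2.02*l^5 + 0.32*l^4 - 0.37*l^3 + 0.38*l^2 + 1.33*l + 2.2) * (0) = 0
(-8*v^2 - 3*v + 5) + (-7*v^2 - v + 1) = -15*v^2 - 4*v + 6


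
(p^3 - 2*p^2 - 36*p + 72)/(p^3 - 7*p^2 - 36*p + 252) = (p - 2)/(p - 7)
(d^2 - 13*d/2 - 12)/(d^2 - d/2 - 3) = (d - 8)/(d - 2)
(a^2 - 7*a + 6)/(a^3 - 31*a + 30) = (a - 6)/(a^2 + a - 30)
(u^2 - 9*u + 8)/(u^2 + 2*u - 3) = (u - 8)/(u + 3)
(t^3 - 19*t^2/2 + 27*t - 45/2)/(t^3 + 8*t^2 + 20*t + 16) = (2*t^3 - 19*t^2 + 54*t - 45)/(2*(t^3 + 8*t^2 + 20*t + 16))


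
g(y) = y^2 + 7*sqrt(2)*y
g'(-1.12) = 7.66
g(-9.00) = -8.10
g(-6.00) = -23.40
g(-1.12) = -9.83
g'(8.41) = 26.72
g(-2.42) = -18.10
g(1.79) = 20.92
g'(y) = 2*y + 7*sqrt(2)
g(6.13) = 98.26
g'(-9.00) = -8.10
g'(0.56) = 11.02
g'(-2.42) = 5.06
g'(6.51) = 22.92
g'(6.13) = 22.16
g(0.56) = 5.86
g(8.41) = 153.98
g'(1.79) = 13.48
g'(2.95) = 15.80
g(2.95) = 37.91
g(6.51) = 106.83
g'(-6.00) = -2.10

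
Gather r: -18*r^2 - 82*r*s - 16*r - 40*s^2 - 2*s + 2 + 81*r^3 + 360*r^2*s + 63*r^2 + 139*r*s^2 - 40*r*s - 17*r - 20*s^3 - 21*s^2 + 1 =81*r^3 + r^2*(360*s + 45) + r*(139*s^2 - 122*s - 33) - 20*s^3 - 61*s^2 - 2*s + 3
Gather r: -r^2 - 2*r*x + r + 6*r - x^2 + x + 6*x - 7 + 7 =-r^2 + r*(7 - 2*x) - x^2 + 7*x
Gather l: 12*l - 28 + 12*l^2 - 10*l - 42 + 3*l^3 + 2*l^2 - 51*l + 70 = 3*l^3 + 14*l^2 - 49*l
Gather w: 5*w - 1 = 5*w - 1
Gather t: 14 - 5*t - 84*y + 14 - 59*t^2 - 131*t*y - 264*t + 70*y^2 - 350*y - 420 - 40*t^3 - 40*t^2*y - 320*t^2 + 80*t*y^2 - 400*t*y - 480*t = -40*t^3 + t^2*(-40*y - 379) + t*(80*y^2 - 531*y - 749) + 70*y^2 - 434*y - 392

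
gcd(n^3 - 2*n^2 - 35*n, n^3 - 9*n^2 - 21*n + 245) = n^2 - 2*n - 35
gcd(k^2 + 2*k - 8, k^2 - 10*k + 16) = k - 2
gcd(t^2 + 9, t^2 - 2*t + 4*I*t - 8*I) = 1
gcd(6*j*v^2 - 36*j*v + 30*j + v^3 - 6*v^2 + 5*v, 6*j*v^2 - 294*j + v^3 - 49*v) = 6*j + v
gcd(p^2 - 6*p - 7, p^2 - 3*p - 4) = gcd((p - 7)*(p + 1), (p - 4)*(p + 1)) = p + 1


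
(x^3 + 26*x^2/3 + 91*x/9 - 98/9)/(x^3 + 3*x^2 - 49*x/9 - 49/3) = (3*x^2 + 19*x - 14)/(3*x^2 + 2*x - 21)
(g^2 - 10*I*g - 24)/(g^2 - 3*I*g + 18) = (g - 4*I)/(g + 3*I)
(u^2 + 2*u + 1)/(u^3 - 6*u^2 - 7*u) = (u + 1)/(u*(u - 7))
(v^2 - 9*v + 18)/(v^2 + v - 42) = (v - 3)/(v + 7)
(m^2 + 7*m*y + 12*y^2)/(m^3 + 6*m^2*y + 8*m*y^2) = (m + 3*y)/(m*(m + 2*y))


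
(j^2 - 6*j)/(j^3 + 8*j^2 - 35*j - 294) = j/(j^2 + 14*j + 49)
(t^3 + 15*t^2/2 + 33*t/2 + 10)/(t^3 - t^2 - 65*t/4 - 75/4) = 2*(t^2 + 5*t + 4)/(2*t^2 - 7*t - 15)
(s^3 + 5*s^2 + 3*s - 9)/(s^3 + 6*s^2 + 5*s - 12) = (s + 3)/(s + 4)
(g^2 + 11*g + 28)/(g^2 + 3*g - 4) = (g + 7)/(g - 1)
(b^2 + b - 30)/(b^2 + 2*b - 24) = (b - 5)/(b - 4)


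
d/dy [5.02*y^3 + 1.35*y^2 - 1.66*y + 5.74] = 15.06*y^2 + 2.7*y - 1.66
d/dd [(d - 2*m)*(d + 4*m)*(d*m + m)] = m*(3*d^2 + 4*d*m + 2*d - 8*m^2 + 2*m)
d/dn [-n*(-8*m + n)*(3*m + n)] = 24*m^2 + 10*m*n - 3*n^2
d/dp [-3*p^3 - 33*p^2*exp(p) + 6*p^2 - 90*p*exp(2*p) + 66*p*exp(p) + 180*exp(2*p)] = -33*p^2*exp(p) - 9*p^2 - 180*p*exp(2*p) + 12*p + 270*exp(2*p) + 66*exp(p)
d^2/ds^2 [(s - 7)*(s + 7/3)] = 2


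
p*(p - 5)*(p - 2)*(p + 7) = p^4 - 39*p^2 + 70*p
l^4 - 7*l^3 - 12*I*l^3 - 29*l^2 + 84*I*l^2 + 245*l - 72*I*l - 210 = (l - 6)*(l - 1)*(l - 7*I)*(l - 5*I)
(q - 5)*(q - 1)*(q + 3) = q^3 - 3*q^2 - 13*q + 15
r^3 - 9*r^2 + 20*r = r*(r - 5)*(r - 4)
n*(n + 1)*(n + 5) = n^3 + 6*n^2 + 5*n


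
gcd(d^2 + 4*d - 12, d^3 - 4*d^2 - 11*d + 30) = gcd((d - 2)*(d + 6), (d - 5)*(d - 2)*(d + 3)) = d - 2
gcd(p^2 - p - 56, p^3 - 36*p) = 1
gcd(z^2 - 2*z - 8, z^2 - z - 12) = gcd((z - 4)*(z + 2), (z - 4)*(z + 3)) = z - 4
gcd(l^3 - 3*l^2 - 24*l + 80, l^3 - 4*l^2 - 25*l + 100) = l^2 + l - 20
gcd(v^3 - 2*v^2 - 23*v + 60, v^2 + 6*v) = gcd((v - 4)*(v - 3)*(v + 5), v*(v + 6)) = 1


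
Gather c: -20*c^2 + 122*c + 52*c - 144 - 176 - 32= -20*c^2 + 174*c - 352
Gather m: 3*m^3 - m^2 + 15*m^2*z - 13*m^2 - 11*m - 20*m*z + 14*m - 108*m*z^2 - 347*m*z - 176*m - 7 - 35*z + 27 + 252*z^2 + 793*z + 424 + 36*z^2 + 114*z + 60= 3*m^3 + m^2*(15*z - 14) + m*(-108*z^2 - 367*z - 173) + 288*z^2 + 872*z + 504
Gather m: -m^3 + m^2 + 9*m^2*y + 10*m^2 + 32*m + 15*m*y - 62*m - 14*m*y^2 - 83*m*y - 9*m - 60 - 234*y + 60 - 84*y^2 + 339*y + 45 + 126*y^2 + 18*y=-m^3 + m^2*(9*y + 11) + m*(-14*y^2 - 68*y - 39) + 42*y^2 + 123*y + 45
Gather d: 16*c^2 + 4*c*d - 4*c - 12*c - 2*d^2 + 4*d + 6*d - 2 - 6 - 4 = 16*c^2 - 16*c - 2*d^2 + d*(4*c + 10) - 12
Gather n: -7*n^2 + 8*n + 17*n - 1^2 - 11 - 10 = -7*n^2 + 25*n - 22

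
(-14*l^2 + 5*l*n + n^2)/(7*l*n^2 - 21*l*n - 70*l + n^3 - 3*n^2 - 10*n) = (-2*l + n)/(n^2 - 3*n - 10)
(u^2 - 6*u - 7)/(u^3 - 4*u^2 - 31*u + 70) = (u + 1)/(u^2 + 3*u - 10)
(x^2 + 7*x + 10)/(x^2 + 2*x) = (x + 5)/x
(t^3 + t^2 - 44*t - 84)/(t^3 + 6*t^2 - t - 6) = (t^2 - 5*t - 14)/(t^2 - 1)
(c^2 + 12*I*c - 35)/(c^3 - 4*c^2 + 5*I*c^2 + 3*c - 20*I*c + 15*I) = (c + 7*I)/(c^2 - 4*c + 3)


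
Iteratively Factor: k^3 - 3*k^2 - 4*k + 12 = (k + 2)*(k^2 - 5*k + 6) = (k - 2)*(k + 2)*(k - 3)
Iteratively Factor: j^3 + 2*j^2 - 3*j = (j - 1)*(j^2 + 3*j) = (j - 1)*(j + 3)*(j)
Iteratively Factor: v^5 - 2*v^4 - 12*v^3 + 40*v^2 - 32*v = (v - 2)*(v^4 - 12*v^2 + 16*v) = (v - 2)^2*(v^3 + 2*v^2 - 8*v) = (v - 2)^2*(v + 4)*(v^2 - 2*v) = (v - 2)^3*(v + 4)*(v)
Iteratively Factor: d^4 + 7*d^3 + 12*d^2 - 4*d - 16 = (d + 2)*(d^3 + 5*d^2 + 2*d - 8) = (d + 2)*(d + 4)*(d^2 + d - 2) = (d - 1)*(d + 2)*(d + 4)*(d + 2)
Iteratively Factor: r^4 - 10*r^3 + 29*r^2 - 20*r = (r - 4)*(r^3 - 6*r^2 + 5*r) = (r - 4)*(r - 1)*(r^2 - 5*r) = r*(r - 4)*(r - 1)*(r - 5)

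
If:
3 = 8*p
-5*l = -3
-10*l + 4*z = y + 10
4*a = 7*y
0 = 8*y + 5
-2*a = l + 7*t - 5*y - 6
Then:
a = -35/32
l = 3/5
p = 3/8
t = 51/80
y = -5/8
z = 123/32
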